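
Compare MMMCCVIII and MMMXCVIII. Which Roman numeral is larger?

MMMCCVIII = 3208
MMMXCVIII = 3098
3208 is larger

MMMCCVIII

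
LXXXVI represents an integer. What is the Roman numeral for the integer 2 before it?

LXXXVI = 86
86 - 2 = 84

LXXXIV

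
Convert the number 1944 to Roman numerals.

Convert 1944 to Roman numerals:
  1944 contains 1×1000 (M)
  944 contains 1×900 (CM)
  44 contains 1×40 (XL)
  4 contains 1×4 (IV)

MCMXLIV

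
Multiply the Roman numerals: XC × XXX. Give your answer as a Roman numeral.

XC = 90
XXX = 30
90 × 30 = 2700

MMDCC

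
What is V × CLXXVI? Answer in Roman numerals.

V = 5
CLXXVI = 176
5 × 176 = 880

DCCCLXXX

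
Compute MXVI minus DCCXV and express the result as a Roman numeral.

MXVI = 1016
DCCXV = 715
1016 - 715 = 301

CCCI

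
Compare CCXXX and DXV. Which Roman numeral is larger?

CCXXX = 230
DXV = 515
515 is larger

DXV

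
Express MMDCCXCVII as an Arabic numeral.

MMDCCXCVII: M=1000, M=1000, D=500, C=100, C=100, XC=90, V=5, I=1, I=1
1000 + 1000 + 500 + 100 + 100 + 90 + 5 + 1 + 1 = 2797

2797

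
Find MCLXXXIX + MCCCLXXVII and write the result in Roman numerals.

MCLXXXIX = 1189
MCCCLXXVII = 1377
1189 + 1377 = 2566

MMDLXVI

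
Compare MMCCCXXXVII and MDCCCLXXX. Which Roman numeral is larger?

MMCCCXXXVII = 2337
MDCCCLXXX = 1880
2337 is larger

MMCCCXXXVII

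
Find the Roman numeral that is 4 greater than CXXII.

CXXII = 122
122 + 4 = 126

CXXVI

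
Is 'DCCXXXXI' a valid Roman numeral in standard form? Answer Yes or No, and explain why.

'DCCXXXXI': More than 3 consecutive X's

No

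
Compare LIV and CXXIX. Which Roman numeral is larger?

LIV = 54
CXXIX = 129
129 is larger

CXXIX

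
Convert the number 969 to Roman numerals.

Convert 969 to Roman numerals:
  969 contains 1×900 (CM)
  69 contains 1×50 (L)
  19 contains 1×10 (X)
  9 contains 1×9 (IX)

CMLXIX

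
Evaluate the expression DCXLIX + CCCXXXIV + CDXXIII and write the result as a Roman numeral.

DCXLIX = 649, CCCXXXIV = 334, CDXXIII = 423
649 + 334 = 983
983 + 423 = 1406

MCDVI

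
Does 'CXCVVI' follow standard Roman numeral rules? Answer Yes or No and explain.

'CXCVVI': V should not appear more than once

No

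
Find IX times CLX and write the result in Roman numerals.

IX = 9
CLX = 160
9 × 160 = 1440

MCDXL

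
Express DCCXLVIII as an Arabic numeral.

DCCXLVIII: D=500, C=100, C=100, XL=40, V=5, I=1, I=1, I=1
500 + 100 + 100 + 40 + 5 + 1 + 1 + 1 = 748

748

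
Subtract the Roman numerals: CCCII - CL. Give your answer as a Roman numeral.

CCCII = 302
CL = 150
302 - 150 = 152

CLII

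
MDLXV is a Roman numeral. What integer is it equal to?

MDLXV: M=1000, D=500, L=50, X=10, V=5
1000 + 500 + 50 + 10 + 5 = 1565

1565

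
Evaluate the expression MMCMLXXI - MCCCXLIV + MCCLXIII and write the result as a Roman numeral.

MMCMLXXI = 2971, MCCCXLIV = 1344, MCCLXIII = 1263
2971 - 1344 = 1627
1627 + 1263 = 2890

MMDCCCXC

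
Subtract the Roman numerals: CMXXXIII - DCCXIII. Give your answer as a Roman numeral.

CMXXXIII = 933
DCCXIII = 713
933 - 713 = 220

CCXX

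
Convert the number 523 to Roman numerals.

Convert 523 to Roman numerals:
  523 contains 1×500 (D)
  23 contains 2×10 (XX)
  3 contains 3×1 (III)

DXXIII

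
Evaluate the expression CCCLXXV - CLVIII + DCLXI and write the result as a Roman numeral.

CCCLXXV = 375, CLVIII = 158, DCLXI = 661
375 - 158 = 217
217 + 661 = 878

DCCCLXXVIII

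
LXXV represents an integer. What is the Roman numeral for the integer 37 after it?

LXXV = 75
75 + 37 = 112

CXII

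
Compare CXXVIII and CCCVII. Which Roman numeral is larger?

CXXVIII = 128
CCCVII = 307
307 is larger

CCCVII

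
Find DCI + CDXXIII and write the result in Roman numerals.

DCI = 601
CDXXIII = 423
601 + 423 = 1024

MXXIV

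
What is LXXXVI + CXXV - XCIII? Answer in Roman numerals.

LXXXVI = 86, CXXV = 125, XCIII = 93
86 + 125 = 211
211 - 93 = 118

CXVIII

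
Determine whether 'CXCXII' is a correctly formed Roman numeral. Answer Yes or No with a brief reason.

'CXCXII': X cannot come right after the subtractive pair XC: once X is subtracted in XC, the next symbol must be smaller than X

No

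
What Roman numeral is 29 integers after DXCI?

DXCI = 591
591 + 29 = 620

DCXX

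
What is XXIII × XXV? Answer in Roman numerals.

XXIII = 23
XXV = 25
23 × 25 = 575

DLXXV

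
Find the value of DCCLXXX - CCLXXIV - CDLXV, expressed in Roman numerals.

DCCLXXX = 780, CCLXXIV = 274, CDLXV = 465
780 - 274 = 506
506 - 465 = 41

XLI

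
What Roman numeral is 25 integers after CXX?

CXX = 120
120 + 25 = 145

CXLV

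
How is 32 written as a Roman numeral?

Convert 32 to Roman numerals:
  32 contains 3×10 (XXX)
  2 contains 2×1 (II)

XXXII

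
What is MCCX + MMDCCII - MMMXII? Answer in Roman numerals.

MCCX = 1210, MMDCCII = 2702, MMMXII = 3012
1210 + 2702 = 3912
3912 - 3012 = 900

CM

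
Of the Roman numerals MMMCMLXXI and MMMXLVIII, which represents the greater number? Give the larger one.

MMMCMLXXI = 3971
MMMXLVIII = 3048
3971 is larger

MMMCMLXXI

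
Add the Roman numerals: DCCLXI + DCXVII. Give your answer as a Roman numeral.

DCCLXI = 761
DCXVII = 617
761 + 617 = 1378

MCCCLXXVIII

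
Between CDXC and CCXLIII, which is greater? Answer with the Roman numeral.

CDXC = 490
CCXLIII = 243
490 is larger

CDXC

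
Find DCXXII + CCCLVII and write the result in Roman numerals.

DCXXII = 622
CCCLVII = 357
622 + 357 = 979

CMLXXIX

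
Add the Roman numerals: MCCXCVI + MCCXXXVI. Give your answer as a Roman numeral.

MCCXCVI = 1296
MCCXXXVI = 1236
1296 + 1236 = 2532

MMDXXXII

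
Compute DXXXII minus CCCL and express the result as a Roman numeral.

DXXXII = 532
CCCL = 350
532 - 350 = 182

CLXXXII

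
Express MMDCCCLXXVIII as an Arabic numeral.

MMDCCCLXXVIII: M=1000, M=1000, D=500, C=100, C=100, C=100, L=50, X=10, X=10, V=5, I=1, I=1, I=1
1000 + 1000 + 500 + 100 + 100 + 100 + 50 + 10 + 10 + 5 + 1 + 1 + 1 = 2878

2878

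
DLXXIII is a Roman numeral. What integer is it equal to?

DLXXIII: D=500, L=50, X=10, X=10, I=1, I=1, I=1
500 + 50 + 10 + 10 + 1 + 1 + 1 = 573

573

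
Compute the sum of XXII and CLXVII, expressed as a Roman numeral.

XXII = 22
CLXVII = 167
22 + 167 = 189

CLXXXIX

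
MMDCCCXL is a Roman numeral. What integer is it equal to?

MMDCCCXL: M=1000, M=1000, D=500, C=100, C=100, C=100, XL=40
1000 + 1000 + 500 + 100 + 100 + 100 + 40 = 2840

2840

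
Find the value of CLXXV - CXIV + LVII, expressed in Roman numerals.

CLXXV = 175, CXIV = 114, LVII = 57
175 - 114 = 61
61 + 57 = 118

CXVIII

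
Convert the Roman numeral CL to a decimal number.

CL: C=100, L=50
100 + 50 = 150

150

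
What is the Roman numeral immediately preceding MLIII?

MLIII = 1053; previous is 1052

MLII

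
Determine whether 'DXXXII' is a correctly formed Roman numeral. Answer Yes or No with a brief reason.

'DXXXII': Check the rules: uses only the symbols I, V, X, L, C, D, M; no symbol is repeated more than three times in a row; V, L and D each appear at most once; no smaller symbol precedes a larger one (values never increase from left to right). Value: D (500) + X (10) + X (10) + X (10) + I (1) + I (1) = 532. So it is a valid standard Roman numeral.

Yes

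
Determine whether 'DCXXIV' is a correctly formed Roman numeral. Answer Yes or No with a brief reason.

'DCXXIV': Check the rules: uses only the symbols I, V, X, L, C, D, M; no symbol is repeated more than three times in a row; V, L and D each appear at most once; the only place a smaller symbol precedes a larger one is the allowed subtractive pair IV, the symbol right after such a pair (if any) is smaller than the pair's first symbol, and otherwise the values never increase from left to right. Value: D (500) + C (100) + X (10) + X (10) + IV (4) = 624. So it is a valid standard Roman numeral.

Yes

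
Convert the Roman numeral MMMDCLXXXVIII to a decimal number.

MMMDCLXXXVIII: M=1000, M=1000, M=1000, D=500, C=100, L=50, X=10, X=10, X=10, V=5, I=1, I=1, I=1
1000 + 1000 + 1000 + 500 + 100 + 50 + 10 + 10 + 10 + 5 + 1 + 1 + 1 = 3688

3688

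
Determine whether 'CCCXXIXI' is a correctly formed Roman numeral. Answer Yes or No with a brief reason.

'CCCXXIXI': I cannot come right after the subtractive pair IX: once I is subtracted in IX, the next symbol must be smaller than I

No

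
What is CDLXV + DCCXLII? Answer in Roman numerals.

CDLXV = 465
DCCXLII = 742
465 + 742 = 1207

MCCVII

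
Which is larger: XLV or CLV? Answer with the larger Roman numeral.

XLV = 45
CLV = 155
155 is larger

CLV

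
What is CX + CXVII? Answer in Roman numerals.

CX = 110
CXVII = 117
110 + 117 = 227

CCXXVII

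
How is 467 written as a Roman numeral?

Convert 467 to Roman numerals:
  467 contains 1×400 (CD)
  67 contains 1×50 (L)
  17 contains 1×10 (X)
  7 contains 1×5 (V)
  2 contains 2×1 (II)

CDLXVII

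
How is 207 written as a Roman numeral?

Convert 207 to Roman numerals:
  207 contains 2×100 (CC)
  7 contains 1×5 (V)
  2 contains 2×1 (II)

CCVII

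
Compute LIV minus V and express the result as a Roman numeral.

LIV = 54
V = 5
54 - 5 = 49

XLIX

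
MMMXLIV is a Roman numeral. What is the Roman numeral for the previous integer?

MMMXLIV = 3044, so the previous integer is 3044 - 1 = 3043

MMMXLIII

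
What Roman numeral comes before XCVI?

XCVI = 96, so the previous integer is 96 - 1 = 95

XCV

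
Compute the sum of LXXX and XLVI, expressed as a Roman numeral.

LXXX = 80
XLVI = 46
80 + 46 = 126

CXXVI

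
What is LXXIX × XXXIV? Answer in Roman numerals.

LXXIX = 79
XXXIV = 34
79 × 34 = 2686

MMDCLXXXVI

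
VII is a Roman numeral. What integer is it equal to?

VII: V=5, I=1, I=1
5 + 1 + 1 = 7

7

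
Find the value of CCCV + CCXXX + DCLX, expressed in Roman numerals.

CCCV = 305, CCXXX = 230, DCLX = 660
305 + 230 = 535
535 + 660 = 1195

MCXCV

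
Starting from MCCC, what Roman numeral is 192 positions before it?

MCCC = 1300
1300 - 192 = 1108

MCVIII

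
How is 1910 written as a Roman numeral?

Convert 1910 to Roman numerals:
  1910 contains 1×1000 (M)
  910 contains 1×900 (CM)
  10 contains 1×10 (X)

MCMX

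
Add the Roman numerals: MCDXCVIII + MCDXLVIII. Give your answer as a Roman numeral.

MCDXCVIII = 1498
MCDXLVIII = 1448
1498 + 1448 = 2946

MMCMXLVI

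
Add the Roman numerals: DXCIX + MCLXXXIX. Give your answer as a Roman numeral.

DXCIX = 599
MCLXXXIX = 1189
599 + 1189 = 1788

MDCCLXXXVIII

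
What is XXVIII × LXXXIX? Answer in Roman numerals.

XXVIII = 28
LXXXIX = 89
28 × 89 = 2492

MMCDXCII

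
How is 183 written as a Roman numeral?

Convert 183 to Roman numerals:
  183 contains 1×100 (C)
  83 contains 1×50 (L)
  33 contains 3×10 (XXX)
  3 contains 3×1 (III)

CLXXXIII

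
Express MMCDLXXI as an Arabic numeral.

MMCDLXXI: M=1000, M=1000, CD=400, L=50, X=10, X=10, I=1
1000 + 1000 + 400 + 50 + 10 + 10 + 1 = 2471

2471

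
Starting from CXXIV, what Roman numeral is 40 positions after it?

CXXIV = 124
124 + 40 = 164

CLXIV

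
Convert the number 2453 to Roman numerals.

Convert 2453 to Roman numerals:
  2453 contains 2×1000 (MM)
  453 contains 1×400 (CD)
  53 contains 1×50 (L)
  3 contains 3×1 (III)

MMCDLIII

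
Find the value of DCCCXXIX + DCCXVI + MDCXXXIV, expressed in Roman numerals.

DCCCXXIX = 829, DCCXVI = 716, MDCXXXIV = 1634
829 + 716 = 1545
1545 + 1634 = 3179

MMMCLXXIX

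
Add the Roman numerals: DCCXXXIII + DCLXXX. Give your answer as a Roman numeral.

DCCXXXIII = 733
DCLXXX = 680
733 + 680 = 1413

MCDXIII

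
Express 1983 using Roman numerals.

Convert 1983 to Roman numerals:
  1983 contains 1×1000 (M)
  983 contains 1×900 (CM)
  83 contains 1×50 (L)
  33 contains 3×10 (XXX)
  3 contains 3×1 (III)

MCMLXXXIII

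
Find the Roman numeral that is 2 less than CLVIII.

CLVIII = 158
158 - 2 = 156

CLVI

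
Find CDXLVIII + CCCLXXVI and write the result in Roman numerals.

CDXLVIII = 448
CCCLXXVI = 376
448 + 376 = 824

DCCCXXIV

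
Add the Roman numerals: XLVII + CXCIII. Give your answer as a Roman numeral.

XLVII = 47
CXCIII = 193
47 + 193 = 240

CCXL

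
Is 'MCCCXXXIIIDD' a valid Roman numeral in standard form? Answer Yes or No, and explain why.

'MCCCXXXIIIDD': D should not appear more than once

No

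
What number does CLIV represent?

CLIV: C=100, L=50, IV=4
100 + 50 + 4 = 154

154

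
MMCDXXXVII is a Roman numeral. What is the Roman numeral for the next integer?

MMCDXXXVII = 2437, so the next integer is 2437 + 1 = 2438

MMCDXXXVIII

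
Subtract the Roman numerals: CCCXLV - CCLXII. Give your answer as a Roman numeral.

CCCXLV = 345
CCLXII = 262
345 - 262 = 83

LXXXIII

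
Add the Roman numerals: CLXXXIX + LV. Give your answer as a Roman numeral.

CLXXXIX = 189
LV = 55
189 + 55 = 244

CCXLIV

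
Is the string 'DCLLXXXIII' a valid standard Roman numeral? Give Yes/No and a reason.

'DCLLXXXIII': L should not appear more than once

No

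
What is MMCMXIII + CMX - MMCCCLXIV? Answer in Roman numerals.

MMCMXIII = 2913, CMX = 910, MMCCCLXIV = 2364
2913 + 910 = 3823
3823 - 2364 = 1459

MCDLIX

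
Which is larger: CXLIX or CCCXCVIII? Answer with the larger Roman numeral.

CXLIX = 149
CCCXCVIII = 398
398 is larger

CCCXCVIII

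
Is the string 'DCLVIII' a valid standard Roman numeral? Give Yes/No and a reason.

'DCLVIII': Check the rules: uses only the symbols I, V, X, L, C, D, M; no symbol is repeated more than three times in a row; V, L and D each appear at most once; no smaller symbol precedes a larger one (values never increase from left to right). Value: D (500) + C (100) + L (50) + V (5) + I (1) + I (1) + I (1) = 658. So it is a valid standard Roman numeral.

Yes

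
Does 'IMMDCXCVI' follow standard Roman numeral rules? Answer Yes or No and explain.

'IMMDCXCVI': Invalid subtractive combination: IM

No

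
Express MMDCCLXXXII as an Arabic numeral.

MMDCCLXXXII: M=1000, M=1000, D=500, C=100, C=100, L=50, X=10, X=10, X=10, I=1, I=1
1000 + 1000 + 500 + 100 + 100 + 50 + 10 + 10 + 10 + 1 + 1 = 2782

2782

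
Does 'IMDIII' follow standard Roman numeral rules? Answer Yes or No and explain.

'IMDIII': Invalid subtractive combination: IM

No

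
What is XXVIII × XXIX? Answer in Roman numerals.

XXVIII = 28
XXIX = 29
28 × 29 = 812

DCCCXII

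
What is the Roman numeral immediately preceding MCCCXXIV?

MCCCXXIV = 1324, so the previous integer is 1324 - 1 = 1323

MCCCXXIII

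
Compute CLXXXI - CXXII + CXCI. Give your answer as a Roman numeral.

CLXXXI = 181, CXXII = 122, CXCI = 191
181 - 122 = 59
59 + 191 = 250

CCL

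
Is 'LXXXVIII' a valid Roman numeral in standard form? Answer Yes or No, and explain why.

'LXXXVIII': Check the rules: uses only the symbols I, V, X, L, C, D, M; no symbol is repeated more than three times in a row; V, L and D each appear at most once; no smaller symbol precedes a larger one (values never increase from left to right). Value: L (50) + X (10) + X (10) + X (10) + V (5) + I (1) + I (1) + I (1) = 88. So it is a valid standard Roman numeral.

Yes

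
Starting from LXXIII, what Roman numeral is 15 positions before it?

LXXIII = 73
73 - 15 = 58

LVIII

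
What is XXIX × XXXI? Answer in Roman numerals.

XXIX = 29
XXXI = 31
29 × 31 = 899

DCCCXCIX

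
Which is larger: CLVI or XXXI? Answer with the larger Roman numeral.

CLVI = 156
XXXI = 31
156 is larger

CLVI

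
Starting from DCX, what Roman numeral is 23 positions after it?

DCX = 610
610 + 23 = 633

DCXXXIII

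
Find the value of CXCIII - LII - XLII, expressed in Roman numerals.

CXCIII = 193, LII = 52, XLII = 42
193 - 52 = 141
141 - 42 = 99

XCIX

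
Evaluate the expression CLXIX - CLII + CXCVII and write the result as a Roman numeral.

CLXIX = 169, CLII = 152, CXCVII = 197
169 - 152 = 17
17 + 197 = 214

CCXIV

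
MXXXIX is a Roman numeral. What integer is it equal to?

MXXXIX: M=1000, X=10, X=10, X=10, IX=9
1000 + 10 + 10 + 10 + 9 = 1039

1039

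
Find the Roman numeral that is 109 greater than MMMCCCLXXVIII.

MMMCCCLXXVIII = 3378
3378 + 109 = 3487

MMMCDLXXXVII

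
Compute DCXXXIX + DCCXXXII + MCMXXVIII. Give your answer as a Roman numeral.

DCXXXIX = 639, DCCXXXII = 732, MCMXXVIII = 1928
639 + 732 = 1371
1371 + 1928 = 3299

MMMCCXCIX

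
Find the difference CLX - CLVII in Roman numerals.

CLX = 160
CLVII = 157
160 - 157 = 3

III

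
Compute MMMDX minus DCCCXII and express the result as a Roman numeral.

MMMDX = 3510
DCCCXII = 812
3510 - 812 = 2698

MMDCXCVIII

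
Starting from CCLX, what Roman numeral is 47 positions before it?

CCLX = 260
260 - 47 = 213

CCXIII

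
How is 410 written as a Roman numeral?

Convert 410 to Roman numerals:
  410 contains 1×400 (CD)
  10 contains 1×10 (X)

CDX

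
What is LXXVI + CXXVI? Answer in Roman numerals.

LXXVI = 76
CXXVI = 126
76 + 126 = 202

CCII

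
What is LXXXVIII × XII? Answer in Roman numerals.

LXXXVIII = 88
XII = 12
88 × 12 = 1056

MLVI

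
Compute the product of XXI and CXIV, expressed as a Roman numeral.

XXI = 21
CXIV = 114
21 × 114 = 2394

MMCCCXCIV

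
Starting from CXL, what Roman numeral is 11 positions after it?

CXL = 140
140 + 11 = 151

CLI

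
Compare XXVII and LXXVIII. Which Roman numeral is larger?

XXVII = 27
LXXVIII = 78
78 is larger

LXXVIII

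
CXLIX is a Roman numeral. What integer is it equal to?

CXLIX: C=100, XL=40, IX=9
100 + 40 + 9 = 149

149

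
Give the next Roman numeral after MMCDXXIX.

MMCDXXIX = 2429; next is 2430

MMCDXXX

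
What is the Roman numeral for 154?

Convert 154 to Roman numerals:
  154 contains 1×100 (C)
  54 contains 1×50 (L)
  4 contains 1×4 (IV)

CLIV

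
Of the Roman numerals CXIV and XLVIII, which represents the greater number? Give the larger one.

CXIV = 114
XLVIII = 48
114 is larger

CXIV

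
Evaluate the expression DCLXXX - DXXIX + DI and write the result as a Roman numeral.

DCLXXX = 680, DXXIX = 529, DI = 501
680 - 529 = 151
151 + 501 = 652

DCLII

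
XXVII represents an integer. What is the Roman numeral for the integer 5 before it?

XXVII = 27
27 - 5 = 22

XXII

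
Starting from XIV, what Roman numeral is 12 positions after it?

XIV = 14
14 + 12 = 26

XXVI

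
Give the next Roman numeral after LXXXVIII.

LXXXVIII = 88; next is 89

LXXXIX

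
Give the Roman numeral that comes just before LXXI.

LXXI = 71, so the previous integer is 71 - 1 = 70

LXX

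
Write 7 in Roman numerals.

Convert 7 to Roman numerals:
  7 contains 1×5 (V)
  2 contains 2×1 (II)

VII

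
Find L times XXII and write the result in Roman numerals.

L = 50
XXII = 22
50 × 22 = 1100

MC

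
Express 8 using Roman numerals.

Convert 8 to Roman numerals:
  8 contains 1×5 (V)
  3 contains 3×1 (III)

VIII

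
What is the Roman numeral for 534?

Convert 534 to Roman numerals:
  534 contains 1×500 (D)
  34 contains 3×10 (XXX)
  4 contains 1×4 (IV)

DXXXIV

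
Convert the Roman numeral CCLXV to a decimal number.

CCLXV: C=100, C=100, L=50, X=10, V=5
100 + 100 + 50 + 10 + 5 = 265

265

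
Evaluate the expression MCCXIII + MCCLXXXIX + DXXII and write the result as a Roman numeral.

MCCXIII = 1213, MCCLXXXIX = 1289, DXXII = 522
1213 + 1289 = 2502
2502 + 522 = 3024

MMMXXIV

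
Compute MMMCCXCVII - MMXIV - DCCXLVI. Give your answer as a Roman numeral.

MMMCCXCVII = 3297, MMXIV = 2014, DCCXLVI = 746
3297 - 2014 = 1283
1283 - 746 = 537

DXXXVII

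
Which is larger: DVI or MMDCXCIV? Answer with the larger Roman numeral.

DVI = 506
MMDCXCIV = 2694
2694 is larger

MMDCXCIV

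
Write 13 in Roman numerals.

Convert 13 to Roman numerals:
  13 contains 1×10 (X)
  3 contains 3×1 (III)

XIII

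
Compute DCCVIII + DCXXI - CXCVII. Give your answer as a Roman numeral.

DCCVIII = 708, DCXXI = 621, CXCVII = 197
708 + 621 = 1329
1329 - 197 = 1132

MCXXXII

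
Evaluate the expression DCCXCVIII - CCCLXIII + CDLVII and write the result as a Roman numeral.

DCCXCVIII = 798, CCCLXIII = 363, CDLVII = 457
798 - 363 = 435
435 + 457 = 892

DCCCXCII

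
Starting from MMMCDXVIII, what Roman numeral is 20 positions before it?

MMMCDXVIII = 3418
3418 - 20 = 3398

MMMCCCXCVIII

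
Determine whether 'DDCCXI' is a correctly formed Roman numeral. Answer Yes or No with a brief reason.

'DDCCXI': D should not appear more than once

No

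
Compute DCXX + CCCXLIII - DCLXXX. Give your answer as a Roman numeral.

DCXX = 620, CCCXLIII = 343, DCLXXX = 680
620 + 343 = 963
963 - 680 = 283

CCLXXXIII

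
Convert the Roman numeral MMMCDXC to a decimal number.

MMMCDXC: M=1000, M=1000, M=1000, CD=400, XC=90
1000 + 1000 + 1000 + 400 + 90 = 3490

3490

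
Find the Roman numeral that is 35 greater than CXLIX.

CXLIX = 149
149 + 35 = 184

CLXXXIV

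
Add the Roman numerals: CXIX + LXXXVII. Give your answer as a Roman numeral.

CXIX = 119
LXXXVII = 87
119 + 87 = 206

CCVI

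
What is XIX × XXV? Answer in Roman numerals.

XIX = 19
XXV = 25
19 × 25 = 475

CDLXXV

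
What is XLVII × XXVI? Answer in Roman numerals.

XLVII = 47
XXVI = 26
47 × 26 = 1222

MCCXXII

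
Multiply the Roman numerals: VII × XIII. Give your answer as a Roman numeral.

VII = 7
XIII = 13
7 × 13 = 91

XCI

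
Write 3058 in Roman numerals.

Convert 3058 to Roman numerals:
  3058 contains 3×1000 (MMM)
  58 contains 1×50 (L)
  8 contains 1×5 (V)
  3 contains 3×1 (III)

MMMLVIII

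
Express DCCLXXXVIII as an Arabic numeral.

DCCLXXXVIII: D=500, C=100, C=100, L=50, X=10, X=10, X=10, V=5, I=1, I=1, I=1
500 + 100 + 100 + 50 + 10 + 10 + 10 + 5 + 1 + 1 + 1 = 788

788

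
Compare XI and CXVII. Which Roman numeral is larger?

XI = 11
CXVII = 117
117 is larger

CXVII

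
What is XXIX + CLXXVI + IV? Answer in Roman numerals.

XXIX = 29, CLXXVI = 176, IV = 4
29 + 176 = 205
205 + 4 = 209

CCIX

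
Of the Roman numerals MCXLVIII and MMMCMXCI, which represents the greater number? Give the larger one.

MCXLVIII = 1148
MMMCMXCI = 3991
3991 is larger

MMMCMXCI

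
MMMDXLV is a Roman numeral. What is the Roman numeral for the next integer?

MMMDXLV = 3545; next is 3546

MMMDXLVI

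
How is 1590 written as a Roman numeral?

Convert 1590 to Roman numerals:
  1590 contains 1×1000 (M)
  590 contains 1×500 (D)
  90 contains 1×90 (XC)

MDXC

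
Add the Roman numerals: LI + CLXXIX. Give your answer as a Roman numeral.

LI = 51
CLXXIX = 179
51 + 179 = 230

CCXXX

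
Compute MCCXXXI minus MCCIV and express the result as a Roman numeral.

MCCXXXI = 1231
MCCIV = 1204
1231 - 1204 = 27

XXVII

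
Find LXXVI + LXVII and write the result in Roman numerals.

LXXVI = 76
LXVII = 67
76 + 67 = 143

CXLIII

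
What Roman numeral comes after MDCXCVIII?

MDCXCVIII = 1698; next is 1699

MDCXCIX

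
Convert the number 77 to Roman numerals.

Convert 77 to Roman numerals:
  77 contains 1×50 (L)
  27 contains 2×10 (XX)
  7 contains 1×5 (V)
  2 contains 2×1 (II)

LXXVII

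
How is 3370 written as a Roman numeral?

Convert 3370 to Roman numerals:
  3370 contains 3×1000 (MMM)
  370 contains 3×100 (CCC)
  70 contains 1×50 (L)
  20 contains 2×10 (XX)

MMMCCCLXX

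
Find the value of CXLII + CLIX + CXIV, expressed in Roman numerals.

CXLII = 142, CLIX = 159, CXIV = 114
142 + 159 = 301
301 + 114 = 415

CDXV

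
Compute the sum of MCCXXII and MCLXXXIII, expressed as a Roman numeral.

MCCXXII = 1222
MCLXXXIII = 1183
1222 + 1183 = 2405

MMCDV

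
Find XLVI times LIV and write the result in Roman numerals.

XLVI = 46
LIV = 54
46 × 54 = 2484

MMCDLXXXIV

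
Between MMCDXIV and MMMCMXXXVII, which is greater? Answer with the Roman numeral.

MMCDXIV = 2414
MMMCMXXXVII = 3937
3937 is larger

MMMCMXXXVII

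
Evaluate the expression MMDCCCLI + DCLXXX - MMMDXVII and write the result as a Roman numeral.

MMDCCCLI = 2851, DCLXXX = 680, MMMDXVII = 3517
2851 + 680 = 3531
3531 - 3517 = 14

XIV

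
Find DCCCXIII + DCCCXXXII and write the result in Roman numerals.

DCCCXIII = 813
DCCCXXXII = 832
813 + 832 = 1645

MDCXLV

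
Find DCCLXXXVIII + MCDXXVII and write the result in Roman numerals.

DCCLXXXVIII = 788
MCDXXVII = 1427
788 + 1427 = 2215

MMCCXV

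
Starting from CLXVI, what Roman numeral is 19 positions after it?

CLXVI = 166
166 + 19 = 185

CLXXXV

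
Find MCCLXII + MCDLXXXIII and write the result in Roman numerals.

MCCLXII = 1262
MCDLXXXIII = 1483
1262 + 1483 = 2745

MMDCCXLV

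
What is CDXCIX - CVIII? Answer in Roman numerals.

CDXCIX = 499
CVIII = 108
499 - 108 = 391

CCCXCI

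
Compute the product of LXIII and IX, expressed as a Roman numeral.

LXIII = 63
IX = 9
63 × 9 = 567

DLXVII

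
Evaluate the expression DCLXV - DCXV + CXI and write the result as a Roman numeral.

DCLXV = 665, DCXV = 615, CXI = 111
665 - 615 = 50
50 + 111 = 161

CLXI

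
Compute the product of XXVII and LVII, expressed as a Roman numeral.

XXVII = 27
LVII = 57
27 × 57 = 1539

MDXXXIX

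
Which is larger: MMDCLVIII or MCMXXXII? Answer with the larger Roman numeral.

MMDCLVIII = 2658
MCMXXXII = 1932
2658 is larger

MMDCLVIII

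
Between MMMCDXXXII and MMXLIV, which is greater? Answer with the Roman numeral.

MMMCDXXXII = 3432
MMXLIV = 2044
3432 is larger

MMMCDXXXII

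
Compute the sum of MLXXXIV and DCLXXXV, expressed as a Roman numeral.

MLXXXIV = 1084
DCLXXXV = 685
1084 + 685 = 1769

MDCCLXIX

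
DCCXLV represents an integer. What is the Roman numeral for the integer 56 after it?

DCCXLV = 745
745 + 56 = 801

DCCCI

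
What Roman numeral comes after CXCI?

CXCI = 191; next is 192

CXCII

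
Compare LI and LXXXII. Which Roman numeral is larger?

LI = 51
LXXXII = 82
82 is larger

LXXXII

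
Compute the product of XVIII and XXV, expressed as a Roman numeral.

XVIII = 18
XXV = 25
18 × 25 = 450

CDL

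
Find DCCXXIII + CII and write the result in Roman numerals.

DCCXXIII = 723
CII = 102
723 + 102 = 825

DCCCXXV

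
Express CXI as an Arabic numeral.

CXI: C=100, X=10, I=1
100 + 10 + 1 = 111

111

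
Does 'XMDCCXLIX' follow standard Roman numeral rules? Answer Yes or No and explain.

'XMDCCXLIX': Invalid subtractive combination: XM

No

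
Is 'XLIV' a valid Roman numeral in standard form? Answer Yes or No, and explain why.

'XLIV': Check the rules: uses only the symbols I, V, X, L, C, D, M; no symbol is repeated more than three times in a row; V, L and D each appear at most once; the only places a smaller symbol precedes a larger one are the allowed subtractive pairs XL, IV, the symbol right after such a pair (if any) is smaller than the pair's first symbol, and otherwise the values never increase from left to right. Value: XL (40) + IV (4) = 44. So it is a valid standard Roman numeral.

Yes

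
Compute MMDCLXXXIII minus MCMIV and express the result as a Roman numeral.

MMDCLXXXIII = 2683
MCMIV = 1904
2683 - 1904 = 779

DCCLXXIX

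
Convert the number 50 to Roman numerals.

Convert 50 to Roman numerals:
  50 contains 1×50 (L)

L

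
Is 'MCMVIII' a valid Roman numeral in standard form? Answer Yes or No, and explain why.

'MCMVIII': Check the rules: uses only the symbols I, V, X, L, C, D, M; no symbol is repeated more than three times in a row; V, L and D each appear at most once; the only place a smaller symbol precedes a larger one is the allowed subtractive pair CM, the symbol right after such a pair (if any) is smaller than the pair's first symbol, and otherwise the values never increase from left to right. Value: M (1000) + CM (900) + V (5) + I (1) + I (1) + I (1) = 1908. So it is a valid standard Roman numeral.

Yes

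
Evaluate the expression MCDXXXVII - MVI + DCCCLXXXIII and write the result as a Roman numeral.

MCDXXXVII = 1437, MVI = 1006, DCCCLXXXIII = 883
1437 - 1006 = 431
431 + 883 = 1314

MCCCXIV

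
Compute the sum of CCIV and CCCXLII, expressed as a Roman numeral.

CCIV = 204
CCCXLII = 342
204 + 342 = 546

DXLVI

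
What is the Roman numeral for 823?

Convert 823 to Roman numerals:
  823 contains 1×500 (D)
  323 contains 3×100 (CCC)
  23 contains 2×10 (XX)
  3 contains 3×1 (III)

DCCCXXIII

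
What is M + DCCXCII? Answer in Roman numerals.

M = 1000
DCCXCII = 792
1000 + 792 = 1792

MDCCXCII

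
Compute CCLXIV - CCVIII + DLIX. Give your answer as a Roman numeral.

CCLXIV = 264, CCVIII = 208, DLIX = 559
264 - 208 = 56
56 + 559 = 615

DCXV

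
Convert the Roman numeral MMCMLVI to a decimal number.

MMCMLVI: M=1000, M=1000, CM=900, L=50, V=5, I=1
1000 + 1000 + 900 + 50 + 5 + 1 = 2956

2956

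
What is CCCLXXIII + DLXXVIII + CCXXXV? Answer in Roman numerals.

CCCLXXIII = 373, DLXXVIII = 578, CCXXXV = 235
373 + 578 = 951
951 + 235 = 1186

MCLXXXVI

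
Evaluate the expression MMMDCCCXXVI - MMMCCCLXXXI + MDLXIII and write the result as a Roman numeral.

MMMDCCCXXVI = 3826, MMMCCCLXXXI = 3381, MDLXIII = 1563
3826 - 3381 = 445
445 + 1563 = 2008

MMVIII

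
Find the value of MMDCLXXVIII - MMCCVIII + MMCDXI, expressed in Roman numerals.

MMDCLXXVIII = 2678, MMCCVIII = 2208, MMCDXI = 2411
2678 - 2208 = 470
470 + 2411 = 2881

MMDCCCLXXXI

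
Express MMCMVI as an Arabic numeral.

MMCMVI: M=1000, M=1000, CM=900, V=5, I=1
1000 + 1000 + 900 + 5 + 1 = 2906

2906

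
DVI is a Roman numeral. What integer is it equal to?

DVI: D=500, V=5, I=1
500 + 5 + 1 = 506

506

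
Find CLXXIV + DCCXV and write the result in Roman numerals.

CLXXIV = 174
DCCXV = 715
174 + 715 = 889

DCCCLXXXIX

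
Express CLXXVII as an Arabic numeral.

CLXXVII: C=100, L=50, X=10, X=10, V=5, I=1, I=1
100 + 50 + 10 + 10 + 5 + 1 + 1 = 177

177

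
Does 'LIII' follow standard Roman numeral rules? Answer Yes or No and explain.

'LIII': Check the rules: uses only the symbols I, V, X, L, C, D, M; no symbol is repeated more than three times in a row; V, L and D each appear at most once; no smaller symbol precedes a larger one (values never increase from left to right). Value: L (50) + I (1) + I (1) + I (1) = 53. So it is a valid standard Roman numeral.

Yes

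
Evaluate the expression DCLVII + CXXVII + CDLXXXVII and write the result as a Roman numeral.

DCLVII = 657, CXXVII = 127, CDLXXXVII = 487
657 + 127 = 784
784 + 487 = 1271

MCCLXXI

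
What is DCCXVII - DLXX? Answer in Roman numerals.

DCCXVII = 717
DLXX = 570
717 - 570 = 147

CXLVII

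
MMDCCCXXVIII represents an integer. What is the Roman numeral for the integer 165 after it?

MMDCCCXXVIII = 2828
2828 + 165 = 2993

MMCMXCIII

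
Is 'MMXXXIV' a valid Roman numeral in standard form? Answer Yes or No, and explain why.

'MMXXXIV': Check the rules: uses only the symbols I, V, X, L, C, D, M; no symbol is repeated more than three times in a row; V, L and D each appear at most once; the only place a smaller symbol precedes a larger one is the allowed subtractive pair IV, the symbol right after such a pair (if any) is smaller than the pair's first symbol, and otherwise the values never increase from left to right. Value: M (1000) + M (1000) + X (10) + X (10) + X (10) + IV (4) = 2034. So it is a valid standard Roman numeral.

Yes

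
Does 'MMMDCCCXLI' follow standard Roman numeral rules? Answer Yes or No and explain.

'MMMDCCCXLI': Check the rules: uses only the symbols I, V, X, L, C, D, M; no symbol is repeated more than three times in a row; V, L and D each appear at most once; the only place a smaller symbol precedes a larger one is the allowed subtractive pair XL, the symbol right after such a pair (if any) is smaller than the pair's first symbol, and otherwise the values never increase from left to right. Value: M (1000) + M (1000) + M (1000) + D (500) + C (100) + C (100) + C (100) + XL (40) + I (1) = 3841. So it is a valid standard Roman numeral.

Yes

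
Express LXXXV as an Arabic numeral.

LXXXV: L=50, X=10, X=10, X=10, V=5
50 + 10 + 10 + 10 + 5 = 85

85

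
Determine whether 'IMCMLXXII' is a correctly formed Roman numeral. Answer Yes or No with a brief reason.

'IMCMLXXII': Invalid subtractive combination: IM

No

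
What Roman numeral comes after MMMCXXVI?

MMMCXXVI = 3126, so the next integer is 3126 + 1 = 3127

MMMCXXVII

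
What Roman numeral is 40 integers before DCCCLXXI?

DCCCLXXI = 871
871 - 40 = 831

DCCCXXXI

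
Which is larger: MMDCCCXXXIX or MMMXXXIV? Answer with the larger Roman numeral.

MMDCCCXXXIX = 2839
MMMXXXIV = 3034
3034 is larger

MMMXXXIV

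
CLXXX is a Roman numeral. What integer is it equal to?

CLXXX: C=100, L=50, X=10, X=10, X=10
100 + 50 + 10 + 10 + 10 = 180

180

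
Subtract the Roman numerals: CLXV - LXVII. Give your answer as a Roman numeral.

CLXV = 165
LXVII = 67
165 - 67 = 98

XCVIII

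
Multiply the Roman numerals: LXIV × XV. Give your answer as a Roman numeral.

LXIV = 64
XV = 15
64 × 15 = 960

CMLX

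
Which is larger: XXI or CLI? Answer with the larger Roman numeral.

XXI = 21
CLI = 151
151 is larger

CLI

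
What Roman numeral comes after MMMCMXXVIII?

MMMCMXXVIII = 3928; next is 3929

MMMCMXXIX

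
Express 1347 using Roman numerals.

Convert 1347 to Roman numerals:
  1347 contains 1×1000 (M)
  347 contains 3×100 (CCC)
  47 contains 1×40 (XL)
  7 contains 1×5 (V)
  2 contains 2×1 (II)

MCCCXLVII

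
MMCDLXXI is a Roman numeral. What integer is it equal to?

MMCDLXXI: M=1000, M=1000, CD=400, L=50, X=10, X=10, I=1
1000 + 1000 + 400 + 50 + 10 + 10 + 1 = 2471

2471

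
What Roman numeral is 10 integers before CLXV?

CLXV = 165
165 - 10 = 155

CLV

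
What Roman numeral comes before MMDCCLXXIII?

MMDCCLXXIII = 2773, so the previous integer is 2773 - 1 = 2772

MMDCCLXXII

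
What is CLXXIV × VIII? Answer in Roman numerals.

CLXXIV = 174
VIII = 8
174 × 8 = 1392

MCCCXCII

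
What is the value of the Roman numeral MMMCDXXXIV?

MMMCDXXXIV: M=1000, M=1000, M=1000, CD=400, X=10, X=10, X=10, IV=4
1000 + 1000 + 1000 + 400 + 10 + 10 + 10 + 4 = 3434

3434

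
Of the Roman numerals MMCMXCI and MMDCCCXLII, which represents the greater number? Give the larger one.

MMCMXCI = 2991
MMDCCCXLII = 2842
2991 is larger

MMCMXCI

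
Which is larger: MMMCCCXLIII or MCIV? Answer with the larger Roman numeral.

MMMCCCXLIII = 3343
MCIV = 1104
3343 is larger

MMMCCCXLIII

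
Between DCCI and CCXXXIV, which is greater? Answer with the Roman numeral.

DCCI = 701
CCXXXIV = 234
701 is larger

DCCI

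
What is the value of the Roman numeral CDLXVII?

CDLXVII: CD=400, L=50, X=10, V=5, I=1, I=1
400 + 50 + 10 + 5 + 1 + 1 = 467

467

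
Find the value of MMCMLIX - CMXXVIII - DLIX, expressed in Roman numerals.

MMCMLIX = 2959, CMXXVIII = 928, DLIX = 559
2959 - 928 = 2031
2031 - 559 = 1472

MCDLXXII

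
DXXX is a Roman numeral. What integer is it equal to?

DXXX: D=500, X=10, X=10, X=10
500 + 10 + 10 + 10 = 530

530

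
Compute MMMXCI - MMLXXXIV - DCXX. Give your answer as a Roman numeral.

MMMXCI = 3091, MMLXXXIV = 2084, DCXX = 620
3091 - 2084 = 1007
1007 - 620 = 387

CCCLXXXVII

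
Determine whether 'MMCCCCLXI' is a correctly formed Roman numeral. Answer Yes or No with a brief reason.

'MMCCCCLXI': More than 3 consecutive C's

No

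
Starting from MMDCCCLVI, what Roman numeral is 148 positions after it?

MMDCCCLVI = 2856
2856 + 148 = 3004

MMMIV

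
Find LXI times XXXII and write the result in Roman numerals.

LXI = 61
XXXII = 32
61 × 32 = 1952

MCMLII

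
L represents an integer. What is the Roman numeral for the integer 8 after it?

L = 50
50 + 8 = 58

LVIII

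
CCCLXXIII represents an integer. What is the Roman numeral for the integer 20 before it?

CCCLXXIII = 373
373 - 20 = 353

CCCLIII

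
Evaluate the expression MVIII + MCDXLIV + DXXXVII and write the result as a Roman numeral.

MVIII = 1008, MCDXLIV = 1444, DXXXVII = 537
1008 + 1444 = 2452
2452 + 537 = 2989

MMCMLXXXIX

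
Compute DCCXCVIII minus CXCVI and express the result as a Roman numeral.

DCCXCVIII = 798
CXCVI = 196
798 - 196 = 602

DCII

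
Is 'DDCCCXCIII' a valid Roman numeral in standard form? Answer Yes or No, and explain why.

'DDCCCXCIII': D should not appear more than once

No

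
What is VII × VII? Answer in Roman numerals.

VII = 7
VII = 7
7 × 7 = 49

XLIX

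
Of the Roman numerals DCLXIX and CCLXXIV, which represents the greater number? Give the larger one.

DCLXIX = 669
CCLXXIV = 274
669 is larger

DCLXIX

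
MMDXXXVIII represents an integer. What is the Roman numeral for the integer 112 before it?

MMDXXXVIII = 2538
2538 - 112 = 2426

MMCDXXVI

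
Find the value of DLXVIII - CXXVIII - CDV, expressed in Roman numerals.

DLXVIII = 568, CXXVIII = 128, CDV = 405
568 - 128 = 440
440 - 405 = 35

XXXV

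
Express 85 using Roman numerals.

Convert 85 to Roman numerals:
  85 contains 1×50 (L)
  35 contains 3×10 (XXX)
  5 contains 1×5 (V)

LXXXV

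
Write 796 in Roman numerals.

Convert 796 to Roman numerals:
  796 contains 1×500 (D)
  296 contains 2×100 (CC)
  96 contains 1×90 (XC)
  6 contains 1×5 (V)
  1 contains 1×1 (I)

DCCXCVI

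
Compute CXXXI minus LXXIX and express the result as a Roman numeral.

CXXXI = 131
LXXIX = 79
131 - 79 = 52

LII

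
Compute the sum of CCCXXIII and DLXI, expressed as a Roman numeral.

CCCXXIII = 323
DLXI = 561
323 + 561 = 884

DCCCLXXXIV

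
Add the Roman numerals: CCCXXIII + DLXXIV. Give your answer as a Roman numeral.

CCCXXIII = 323
DLXXIV = 574
323 + 574 = 897

DCCCXCVII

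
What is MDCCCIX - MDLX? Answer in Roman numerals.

MDCCCIX = 1809
MDLX = 1560
1809 - 1560 = 249

CCXLIX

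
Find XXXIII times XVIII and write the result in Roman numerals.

XXXIII = 33
XVIII = 18
33 × 18 = 594

DXCIV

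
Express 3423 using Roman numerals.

Convert 3423 to Roman numerals:
  3423 contains 3×1000 (MMM)
  423 contains 1×400 (CD)
  23 contains 2×10 (XX)
  3 contains 3×1 (III)

MMMCDXXIII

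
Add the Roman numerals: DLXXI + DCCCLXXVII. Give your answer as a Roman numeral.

DLXXI = 571
DCCCLXXVII = 877
571 + 877 = 1448

MCDXLVIII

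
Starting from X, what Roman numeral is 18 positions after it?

X = 10
10 + 18 = 28

XXVIII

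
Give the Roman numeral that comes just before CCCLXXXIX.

CCCLXXXIX = 389, so the previous integer is 389 - 1 = 388

CCCLXXXVIII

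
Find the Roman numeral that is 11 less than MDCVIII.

MDCVIII = 1608
1608 - 11 = 1597

MDXCVII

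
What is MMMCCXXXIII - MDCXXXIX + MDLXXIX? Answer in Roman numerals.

MMMCCXXXIII = 3233, MDCXXXIX = 1639, MDLXXIX = 1579
3233 - 1639 = 1594
1594 + 1579 = 3173

MMMCLXXIII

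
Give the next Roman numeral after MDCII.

MDCII = 1602; next is 1603

MDCIII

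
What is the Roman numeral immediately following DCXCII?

DCXCII = 692; next is 693

DCXCIII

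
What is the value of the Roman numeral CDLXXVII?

CDLXXVII: CD=400, L=50, X=10, X=10, V=5, I=1, I=1
400 + 50 + 10 + 10 + 5 + 1 + 1 = 477

477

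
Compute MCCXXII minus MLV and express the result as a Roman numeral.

MCCXXII = 1222
MLV = 1055
1222 - 1055 = 167

CLXVII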